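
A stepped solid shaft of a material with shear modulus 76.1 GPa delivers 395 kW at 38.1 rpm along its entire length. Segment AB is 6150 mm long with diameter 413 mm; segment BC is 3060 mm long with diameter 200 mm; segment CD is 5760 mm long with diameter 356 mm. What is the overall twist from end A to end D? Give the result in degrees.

ω = 2π·38.1/60 = 3.990 rad/s, so T = P/ω = 395×10³ / 3.990 = 99000 N·m.
J_AB = π(0.413)⁴/32 = 2.86×10^-3 m⁴; J_BC = π(0.200)⁴/32 = 1.57×10^-4 m⁴; J_CD = π(0.356)⁴/32 = 1.58×10^-3 m⁴.
θ = (T/G)·Σ L_i/J_i = (99000/76.1×10⁹)·(6.15/2.86×10^-3 + 3.06/1.57×10^-4 + 5.76/1.58×10^-3) = 0.03290 rad.

1.88°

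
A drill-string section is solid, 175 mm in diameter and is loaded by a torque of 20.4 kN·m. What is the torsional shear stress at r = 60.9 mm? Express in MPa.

13.5 MPa

J = πd⁴/32 = π(0.175)⁴/32 = 9.208×10^-5 m⁴.
Shear stress varies linearly with radius: τ = T·r/J = 20400 × 0.0609 / 9.208×10^-5 = 1.349×10^7 Pa.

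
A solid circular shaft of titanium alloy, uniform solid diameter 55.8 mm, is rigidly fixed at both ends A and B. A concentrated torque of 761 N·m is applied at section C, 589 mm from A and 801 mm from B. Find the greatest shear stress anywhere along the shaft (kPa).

12900 kPa

With uniform GJ and both ends fixed, compatibility θ_AC = θ_CB gives T_A·a = T_B·b, together with T_A + T_B = T₀.
T_A = T₀·b/(a+b) = 761.0·801/1390 = 438.5 N·m; T_B = 322.5 N·m.
τ in each portion: τ_AC = 1.29×10^7 Pa, τ_CB = 9.45×10^6 Pa; maximum is in AC.
τ_max = T_AC·r/J = 438.5·0.0279/9.52×10^-7 = 1.285×10^7 Pa.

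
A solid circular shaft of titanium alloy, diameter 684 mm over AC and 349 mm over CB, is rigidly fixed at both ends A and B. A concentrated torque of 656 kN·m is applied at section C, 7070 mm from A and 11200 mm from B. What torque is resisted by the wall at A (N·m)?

Compatibility: T_A·a/J_AC = T_B·b/J_CB with T_A + T_B = T₀.
J_AC = 0.0215 m⁴, J_CB = 1.46×10^-3 m⁴, so T_A = T₀·(J_AC/a)/((J_AC/a)+(J_CB/b)) = 629100 N·m, T_B = 26910 N·m.

629000 N·m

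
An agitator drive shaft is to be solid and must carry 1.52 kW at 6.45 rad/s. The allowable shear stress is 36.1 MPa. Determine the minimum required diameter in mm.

32.2 mm

ω = 6.45 rad/s, so T = P/ω = 1.52×10³ / 6.450 = 235.7 N·m.
For a solid shaft τ_max = 16T/(πd³), so d = (16T/(π τ_allow))^(1/3) = (16·235.7/(π·3.61×10^7))^(1/3) = 0.03216 m.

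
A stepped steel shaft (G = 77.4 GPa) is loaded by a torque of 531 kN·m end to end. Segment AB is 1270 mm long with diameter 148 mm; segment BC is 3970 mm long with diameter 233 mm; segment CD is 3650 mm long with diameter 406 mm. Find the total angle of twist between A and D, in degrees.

16.5°

J_AB = π(0.148)⁴/32 = 4.71×10^-5 m⁴; J_BC = π(0.233)⁴/32 = 2.89×10^-4 m⁴; J_CD = π(0.406)⁴/32 = 2.67×10^-3 m⁴.
θ = (T/G)·Σ L_i/J_i = (531000/77.4×10⁹)·(1.27/4.71×10^-5 + 3.97/2.89×10^-4 + 3.65/2.67×10^-3) = 0.2885 rad.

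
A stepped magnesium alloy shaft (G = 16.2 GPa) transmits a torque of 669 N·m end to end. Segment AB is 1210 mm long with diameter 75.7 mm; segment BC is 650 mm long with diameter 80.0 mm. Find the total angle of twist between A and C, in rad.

0.0222 rad

J_AB = π(0.0757)⁴/32 = 3.22×10^-6 m⁴; J_BC = π(0.0800)⁴/32 = 4.02×10^-6 m⁴.
θ = (T/G)·Σ L_i/J_i = (669.0/16.2×10⁹)·(1.21/3.22×10^-6 + 0.650/4.02×10^-6) = 0.02217 rad.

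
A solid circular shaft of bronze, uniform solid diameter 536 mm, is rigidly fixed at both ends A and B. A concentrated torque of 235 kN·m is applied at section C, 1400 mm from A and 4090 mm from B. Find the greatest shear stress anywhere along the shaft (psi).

With uniform GJ and both ends fixed, compatibility θ_AC = θ_CB gives T_A·a = T_B·b, together with T_A + T_B = T₀.
T_A = T₀·b/(a+b) = 235000·4090/5490 = 175100 N·m; T_B = 59930 N·m.
τ in each portion: τ_AC = 5.79×10^6 Pa, τ_CB = 1.98×10^6 Pa; maximum is in AC.
τ_max = T_AC·r/J = 175100·0.268/8.10×10^-3 = 5.790×10^6 Pa.

840 psi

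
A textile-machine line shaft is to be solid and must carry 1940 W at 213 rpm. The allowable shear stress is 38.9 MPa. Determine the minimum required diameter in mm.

ω = 2π·213/60 = 22.31 rad/s, so T = P/ω = 1940 / 22.31 = 86.97 N·m.
For a solid shaft τ_max = 16T/(πd³), so d = (16T/(π τ_allow))^(1/3) = (16·86.97/(π·3.89×10^7))^(1/3) = 0.02250 m.

22.5 mm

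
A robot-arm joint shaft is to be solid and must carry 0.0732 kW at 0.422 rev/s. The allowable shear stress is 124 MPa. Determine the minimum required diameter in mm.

ω = 2π·0.422 = 2.652 rad/s, so T = P/ω = 0.0732×10³ / 2.652 = 27.61 N·m.
For a solid shaft τ_max = 16T/(πd³), so d = (16T/(π τ_allow))^(1/3) = (16·27.61/(π·1.24×10^8))^(1/3) = 0.01043 m.

10.4 mm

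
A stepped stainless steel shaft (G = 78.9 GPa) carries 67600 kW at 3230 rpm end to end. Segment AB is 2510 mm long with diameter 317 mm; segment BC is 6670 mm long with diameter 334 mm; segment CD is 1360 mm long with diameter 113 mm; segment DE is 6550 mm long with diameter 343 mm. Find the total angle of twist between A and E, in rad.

0.248 rad

ω = 2π·3230/60 = 338.2 rad/s, so T = P/ω = 67600×10³ / 338.2 = 199900 N·m.
J_AB = π(0.317)⁴/32 = 9.91×10^-4 m⁴; J_BC = π(0.334)⁴/32 = 1.22×10^-3 m⁴; J_CD = π(0.113)⁴/32 = 1.60×10^-5 m⁴; J_DE = π(0.343)⁴/32 = 1.36×10^-3 m⁴.
θ = (T/G)·Σ L_i/J_i = (199900/78.9×10⁹)·(2.51/9.91×10^-4 + 6.67/1.22×10^-3 + 1.36/1.60×10^-5 + 6.55/1.36×10^-3) = 0.2477 rad.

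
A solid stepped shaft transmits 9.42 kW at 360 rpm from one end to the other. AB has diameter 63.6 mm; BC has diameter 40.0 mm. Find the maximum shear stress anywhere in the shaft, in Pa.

ω = 2π·360/60 = 37.70 rad/s, so T = P/ω = 9.42×10³ / 37.70 = 249.9 N·m.
Under the same torque, τ_max = 16T/(πd³) is largest where d is smallest — segment BC (d = 40.0 mm).
τ_max = 16·249.9/(π·(0.0400)³) = 1.988×10^7 Pa.

1.99e7 Pa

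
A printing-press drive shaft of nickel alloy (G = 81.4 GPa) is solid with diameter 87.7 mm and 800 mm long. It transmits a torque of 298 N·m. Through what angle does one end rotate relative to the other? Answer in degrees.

J = πd⁴/32 = π(0.0877)⁴/32 = 5.808×10^-6 m⁴.
θ = T·L/(G·J) = 298.0 × 0.800 / (81.4×10⁹ × 5.808×10^-6) = 5.043×10^-4 rad.

0.0289°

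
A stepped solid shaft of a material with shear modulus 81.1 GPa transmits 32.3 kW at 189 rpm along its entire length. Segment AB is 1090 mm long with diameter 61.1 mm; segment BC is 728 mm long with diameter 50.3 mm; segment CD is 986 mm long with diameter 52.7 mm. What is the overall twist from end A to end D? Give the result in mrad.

ω = 2π·189/60 = 19.79 rad/s, so T = P/ω = 32.3×10³ / 19.79 = 1632 N·m.
J_AB = π(0.0611)⁴/32 = 1.37×10^-6 m⁴; J_BC = π(0.0503)⁴/32 = 6.28×10^-7 m⁴; J_CD = π(0.0527)⁴/32 = 7.57×10^-7 m⁴.
θ = (T/G)·Σ L_i/J_i = (1632/81.1×10⁹)·(1.09/1.37×10^-6 + 0.728/6.28×10^-7 + 0.986/7.57×10^-7) = 0.06554 rad.

65.5 mrad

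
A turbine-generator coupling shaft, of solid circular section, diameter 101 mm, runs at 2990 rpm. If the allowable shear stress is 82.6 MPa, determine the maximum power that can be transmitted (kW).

5230 kW

J = πd⁴/32 = π(0.101)⁴/32 = 1.022×10^-5 m⁴.
T_max = τ_allow·J/r = 8.26×10^7 × 1.022×10^-5 / 0.0505 = 16710 N·m.
ω = 2π·2990/60 = 313.1 rad/s, so P_max = T_max·ω = 5.232×10^6 W.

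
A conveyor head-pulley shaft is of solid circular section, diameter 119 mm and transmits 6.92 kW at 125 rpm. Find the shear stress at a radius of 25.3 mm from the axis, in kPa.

679 kPa

ω = 2π·125/60 = 13.09 rad/s, so T = P/ω = 6.92×10³ / 13.09 = 528.6 N·m.
J = πd⁴/32 = π(0.119)⁴/32 = 1.969×10^-5 m⁴.
Shear stress varies linearly with radius: τ = T·r/J = 528.6 × 0.0253 / 1.969×10^-5 = 6.794×10^5 Pa.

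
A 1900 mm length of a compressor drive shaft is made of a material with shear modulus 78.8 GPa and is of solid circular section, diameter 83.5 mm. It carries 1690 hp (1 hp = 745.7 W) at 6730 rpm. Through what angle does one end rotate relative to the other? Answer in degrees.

0.518°

ω = 2π·6730/60 = 704.8 rad/s, so T = P/ω = 1690×745.7 / 704.8 = 1788 N·m.
J = πd⁴/32 = π(0.0835)⁴/32 = 4.772×10^-6 m⁴.
θ = T·L/(G·J) = 1788 × 1.90 / (78.8×10⁹ × 4.772×10^-6) = 9.034×10^-3 rad.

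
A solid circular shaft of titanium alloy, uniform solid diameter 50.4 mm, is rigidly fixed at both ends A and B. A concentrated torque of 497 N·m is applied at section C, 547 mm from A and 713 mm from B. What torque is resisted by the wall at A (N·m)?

281 N·m

With uniform GJ and both ends fixed, compatibility θ_AC = θ_CB gives T_A·a = T_B·b, together with T_A + T_B = T₀.
T_A = T₀·b/(a+b) = 497.0·713/1260 = 281.2 N·m; T_B = 215.8 N·m.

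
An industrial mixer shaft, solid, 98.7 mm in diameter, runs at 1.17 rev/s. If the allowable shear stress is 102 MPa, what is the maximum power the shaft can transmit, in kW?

J = πd⁴/32 = π(0.0987)⁴/32 = 9.317×10^-6 m⁴.
T_max = τ_allow·J/r = 1.02×10^8 × 9.317×10^-6 / 0.0493 = 19260 N·m.
ω = 2π·1.17 = 7.351 rad/s, so P_max = T_max·ω = 1.416×10^5 W.

142 kW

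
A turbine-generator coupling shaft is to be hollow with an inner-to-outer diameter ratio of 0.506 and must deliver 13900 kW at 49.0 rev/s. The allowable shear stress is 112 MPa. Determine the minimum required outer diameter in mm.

ω = 2π·49.0 = 307.9 rad/s, so T = P/ω = 13900×10³ / 307.9 = 45150 N·m.
For a hollow shaft with d_i/d_o = 0.506: τ_max = 16T/(π d_o³ (1−k⁴)), so d_o = [16T/(π τ_allow (1−k⁴))]^(1/3) = [16·45150/(π·1.12×10^8·0.9344)]^(1/3) = 0.1300 m.

130 mm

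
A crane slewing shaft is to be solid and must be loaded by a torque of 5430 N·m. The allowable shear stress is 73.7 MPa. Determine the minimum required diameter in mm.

72.1 mm

For a solid shaft τ_max = 16T/(πd³), so d = (16T/(π τ_allow))^(1/3) = (16·5430/(π·7.37×10^7))^(1/3) = 0.07213 m.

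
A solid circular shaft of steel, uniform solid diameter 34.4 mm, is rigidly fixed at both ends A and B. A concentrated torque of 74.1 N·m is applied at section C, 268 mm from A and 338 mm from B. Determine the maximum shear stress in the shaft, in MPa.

5.17 MPa

With uniform GJ and both ends fixed, compatibility θ_AC = θ_CB gives T_A·a = T_B·b, together with T_A + T_B = T₀.
T_A = T₀·b/(a+b) = 74.10·338/606.0 = 41.33 N·m; T_B = 32.77 N·m.
τ in each portion: τ_AC = 5.17×10^6 Pa, τ_CB = 4.10×10^6 Pa; maximum is in AC.
τ_max = T_AC·r/J = 41.33·0.0172/1.37×10^-7 = 5.171×10^6 Pa.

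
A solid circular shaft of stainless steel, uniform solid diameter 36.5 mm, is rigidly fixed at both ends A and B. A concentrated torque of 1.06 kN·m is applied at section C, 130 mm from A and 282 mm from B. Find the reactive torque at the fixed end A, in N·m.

726 N·m

With uniform GJ and both ends fixed, compatibility θ_AC = θ_CB gives T_A·a = T_B·b, together with T_A + T_B = T₀.
T_A = T₀·b/(a+b) = 1060·282/412.0 = 725.5 N·m; T_B = 334.5 N·m.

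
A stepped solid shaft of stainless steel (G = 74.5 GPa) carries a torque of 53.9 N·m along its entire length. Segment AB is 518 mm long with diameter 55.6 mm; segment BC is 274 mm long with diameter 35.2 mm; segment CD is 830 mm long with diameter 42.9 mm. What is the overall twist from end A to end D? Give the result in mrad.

J_AB = π(0.0556)⁴/32 = 9.38×10^-7 m⁴; J_BC = π(0.0352)⁴/32 = 1.51×10^-7 m⁴; J_CD = π(0.0429)⁴/32 = 3.33×10^-7 m⁴.
θ = (T/G)·Σ L_i/J_i = (53.90/74.5×10⁹)·(0.518/9.38×10^-7 + 0.274/1.51×10^-7 + 0.830/3.33×10^-7) = 3.521×10^-3 rad.

3.52 mrad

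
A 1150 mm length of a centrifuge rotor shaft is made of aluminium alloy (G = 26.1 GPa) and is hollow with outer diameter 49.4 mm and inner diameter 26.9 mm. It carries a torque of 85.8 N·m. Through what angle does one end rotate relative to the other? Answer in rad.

0.00709 rad

J = π(d_o⁴ − d_i⁴)/32 = π(0.0494⁴ − 0.0269⁴)/32 = 5.333×10^-7 m⁴.
θ = T·L/(G·J) = 85.80 × 1.15 / (26.1×10⁹ × 5.333×10^-7) = 7.089×10^-3 rad.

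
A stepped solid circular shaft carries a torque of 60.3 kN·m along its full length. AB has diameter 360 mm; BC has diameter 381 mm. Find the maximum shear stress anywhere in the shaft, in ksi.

Under the same torque, τ_max = 16T/(πd³) is largest where d is smallest — segment AB (d = 360 mm).
τ_max = 16·60300/(π·(0.360)³) = 6.582×10^6 Pa.

0.955 ksi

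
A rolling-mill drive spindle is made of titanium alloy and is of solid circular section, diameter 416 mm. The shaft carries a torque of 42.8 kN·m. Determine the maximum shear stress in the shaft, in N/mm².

3.03 N/mm²

J = πd⁴/32 = π(0.416)⁴/32 = 2.940×10^-3 m⁴.
τ_max = T·r/J = 42800 × 0.208 / 2.940×10^-3 = 3.028×10^6 Pa.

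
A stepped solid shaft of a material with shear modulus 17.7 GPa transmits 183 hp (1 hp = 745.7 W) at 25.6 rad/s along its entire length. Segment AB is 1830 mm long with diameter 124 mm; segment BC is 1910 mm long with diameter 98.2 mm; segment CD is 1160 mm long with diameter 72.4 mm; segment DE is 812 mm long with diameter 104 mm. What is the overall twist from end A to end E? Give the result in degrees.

13.6°

ω = 25.6 rad/s, so T = P/ω = 183×745.7 / 25.60 = 5331 N·m.
J_AB = π(0.124)⁴/32 = 2.32×10^-5 m⁴; J_BC = π(0.0982)⁴/32 = 9.13×10^-6 m⁴; J_CD = π(0.0724)⁴/32 = 2.70×10^-6 m⁴; J_DE = π(0.104)⁴/32 = 1.15×10^-5 m⁴.
θ = (T/G)·Σ L_i/J_i = (5331/17.7×10⁹)·(1.83/2.32×10^-5 + 1.91/9.13×10^-6 + 1.16/2.70×10^-6 + 0.812/1.15×10^-5) = 0.2376 rad.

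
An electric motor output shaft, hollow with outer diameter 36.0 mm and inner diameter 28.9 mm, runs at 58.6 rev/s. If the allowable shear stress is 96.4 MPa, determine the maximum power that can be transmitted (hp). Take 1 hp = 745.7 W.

255 hp

J = π(d_o⁴ − d_i⁴)/32 = π(0.0360⁴ − 0.0289⁴)/32 = 9.641×10^-8 m⁴.
T_max = τ_allow·J/r = 9.64×10^7 × 9.641×10^-8 / 0.0180 = 516.3 N·m.
ω = 2π·58.6 = 368.2 rad/s, so P_max = T_max·ω = 1.901×10^5 W.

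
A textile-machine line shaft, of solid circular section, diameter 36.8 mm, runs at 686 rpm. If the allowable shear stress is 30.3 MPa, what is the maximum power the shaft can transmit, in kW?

J = πd⁴/32 = π(0.0368)⁴/32 = 1.800×10^-7 m⁴.
T_max = τ_allow·J/r = 3.03×10^7 × 1.800×10^-7 / 0.0184 = 296.5 N·m.
ω = 2π·686/60 = 71.84 rad/s, so P_max = T_max·ω = 2.130×10^4 W.

21.3 kW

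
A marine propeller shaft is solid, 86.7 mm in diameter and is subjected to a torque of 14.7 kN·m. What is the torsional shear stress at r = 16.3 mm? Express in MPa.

J = πd⁴/32 = π(0.0867)⁴/32 = 5.547×10^-6 m⁴.
Shear stress varies linearly with radius: τ = T·r/J = 14700 × 0.0163 / 5.547×10^-6 = 4.319×10^7 Pa.

43.2 MPa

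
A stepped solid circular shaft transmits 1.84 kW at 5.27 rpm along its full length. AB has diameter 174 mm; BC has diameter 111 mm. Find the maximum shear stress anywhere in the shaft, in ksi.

1.80 ksi

ω = 2π·5.27/60 = 0.5519 rad/s, so T = P/ω = 1.84×10³ / 0.5519 = 3334 N·m.
Under the same torque, τ_max = 16T/(πd³) is largest where d is smallest — segment BC (d = 111 mm).
τ_max = 16·3334/(π·(0.111)³) = 1.242×10^7 Pa.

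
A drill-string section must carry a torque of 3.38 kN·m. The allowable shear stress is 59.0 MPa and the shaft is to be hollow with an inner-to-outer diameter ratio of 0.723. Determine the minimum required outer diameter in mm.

For a hollow shaft with d_i/d_o = 0.723: τ_max = 16T/(π d_o³ (1−k⁴)), so d_o = [16T/(π τ_allow (1−k⁴))]^(1/3) = [16·3380/(π·5.90×10^7·0.7268)]^(1/3) = 0.07377 m.

73.8 mm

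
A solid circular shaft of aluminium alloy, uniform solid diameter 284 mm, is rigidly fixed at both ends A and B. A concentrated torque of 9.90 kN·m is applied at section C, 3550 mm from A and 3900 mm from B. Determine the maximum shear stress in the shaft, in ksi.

With uniform GJ and both ends fixed, compatibility θ_AC = θ_CB gives T_A·a = T_B·b, together with T_A + T_B = T₀.
T_A = T₀·b/(a+b) = 9900·3900/7450 = 5183 N·m; T_B = 4717 N·m.
τ in each portion: τ_AC = 1.15×10^6 Pa, τ_CB = 1.05×10^6 Pa; maximum is in AC.
τ_max = T_AC·r/J = 5183·0.142/6.39×10^-4 = 1.152×10^6 Pa.

0.167 ksi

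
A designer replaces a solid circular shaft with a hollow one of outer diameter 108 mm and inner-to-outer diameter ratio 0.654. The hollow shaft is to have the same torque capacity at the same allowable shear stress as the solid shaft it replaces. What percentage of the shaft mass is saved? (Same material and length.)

Equal τ_max and T ⇒ the solid shaft needs d_s³ = d_o³(1−k⁴), so d_s = 108·(1−0.654⁴)^(1/3) = 101.0 mm.
Area ratio A_h/A_s = d_o²(1−k²)/d_s² = (1−k²)/(1−k⁴)^(2/3) = 0.6548.
Mass saving = 1 − 0.6548 = 34.5 %.

34.5 %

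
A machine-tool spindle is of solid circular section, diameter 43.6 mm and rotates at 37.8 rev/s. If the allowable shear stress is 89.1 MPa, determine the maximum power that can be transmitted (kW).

344 kW

J = πd⁴/32 = π(0.0436)⁴/32 = 3.548×10^-7 m⁴.
T_max = τ_allow·J/r = 8.91×10^7 × 3.548×10^-7 / 0.0218 = 1450 N·m.
ω = 2π·37.8 = 237.5 rad/s, so P_max = T_max·ω = 3.444×10^5 W.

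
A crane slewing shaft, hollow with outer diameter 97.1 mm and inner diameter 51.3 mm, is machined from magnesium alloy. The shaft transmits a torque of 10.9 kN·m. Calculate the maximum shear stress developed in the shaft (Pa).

6.58e7 Pa

J = π(d_o⁴ − d_i⁴)/32 = π(0.0971⁴ − 0.0513⁴)/32 = 8.047×10^-6 m⁴.
τ_max = T·r/J = 10900 × 0.0485 / 8.047×10^-6 = 6.576×10^7 Pa.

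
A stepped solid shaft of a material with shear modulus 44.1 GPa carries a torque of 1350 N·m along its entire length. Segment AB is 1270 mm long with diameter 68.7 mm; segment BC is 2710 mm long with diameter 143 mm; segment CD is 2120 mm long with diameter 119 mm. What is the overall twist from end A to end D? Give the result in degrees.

J_AB = π(0.0687)⁴/32 = 2.19×10^-6 m⁴; J_BC = π(0.143)⁴/32 = 4.11×10^-5 m⁴; J_CD = π(0.119)⁴/32 = 1.97×10^-5 m⁴.
θ = (T/G)·Σ L_i/J_i = (1350/44.1×10⁹)·(1.27/2.19×10^-6 + 2.71/4.11×10^-5 + 2.12/1.97×10^-5) = 0.02309 rad.

1.32°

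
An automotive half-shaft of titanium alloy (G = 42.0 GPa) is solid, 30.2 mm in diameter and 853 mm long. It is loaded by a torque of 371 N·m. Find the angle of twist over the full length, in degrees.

J = πd⁴/32 = π(0.0302)⁴/32 = 8.166×10^-8 m⁴.
θ = T·L/(G·J) = 371.0 × 0.853 / (42.0×10⁹ × 8.166×10^-8) = 0.09227 rad.

5.29°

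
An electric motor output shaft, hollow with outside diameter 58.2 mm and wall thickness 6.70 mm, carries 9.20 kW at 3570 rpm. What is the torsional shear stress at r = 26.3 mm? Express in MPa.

ω = 2π·3570/60 = 373.8 rad/s, so T = P/ω = 9.20×10³ / 373.8 = 24.61 N·m.
J = π(d_o⁴ − d_i⁴)/32 = π(0.0582⁴ − 0.0448⁴)/32 = 7.309×10^-7 m⁴.
Shear stress varies linearly with radius: τ = T·r/J = 24.61 × 0.0263 / 7.309×10^-7 = 8.855×10^5 Pa.

0.885 MPa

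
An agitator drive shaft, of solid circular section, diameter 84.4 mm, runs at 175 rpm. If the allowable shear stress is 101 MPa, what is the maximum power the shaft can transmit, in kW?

218 kW

J = πd⁴/32 = π(0.0844)⁴/32 = 4.982×10^-6 m⁴.
T_max = τ_allow·J/r = 1.01×10^8 × 4.982×10^-6 / 0.0422 = 11920 N·m.
ω = 2π·175/60 = 18.33 rad/s, so P_max = T_max·ω = 2.185×10^5 W.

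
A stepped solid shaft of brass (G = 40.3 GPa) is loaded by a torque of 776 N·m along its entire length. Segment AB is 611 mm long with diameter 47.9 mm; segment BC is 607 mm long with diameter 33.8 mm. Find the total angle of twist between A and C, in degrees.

6.53°

J_AB = π(0.0479)⁴/32 = 5.17×10^-7 m⁴; J_BC = π(0.0338)⁴/32 = 1.28×10^-7 m⁴.
θ = (T/G)·Σ L_i/J_i = (776.0/40.3×10⁹)·(0.611/5.17×10^-7 + 0.607/1.28×10^-7) = 0.1140 rad.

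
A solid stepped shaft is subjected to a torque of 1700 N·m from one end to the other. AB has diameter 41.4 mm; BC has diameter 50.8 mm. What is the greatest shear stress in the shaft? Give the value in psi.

Under the same torque, τ_max = 16T/(πd³) is largest where d is smallest — segment AB (d = 41.4 mm).
τ_max = 16·1700/(π·(0.0414)³) = 1.220×10^8 Pa.

17700 psi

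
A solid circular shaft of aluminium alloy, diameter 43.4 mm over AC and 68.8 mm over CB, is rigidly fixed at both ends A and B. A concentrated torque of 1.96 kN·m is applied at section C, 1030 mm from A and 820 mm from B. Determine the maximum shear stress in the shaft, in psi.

Compatibility: T_A·a/J_AC = T_B·b/J_CB with T_A + T_B = T₀.
J_AC = 3.48×10^-7 m⁴, J_CB = 2.20×10^-6 m⁴, so T_A = T₀·(J_AC/a)/((J_AC/a)+(J_CB/b)) = 219.4 N·m, T_B = 1741 N·m.
τ in each portion: τ_AC = 1.37×10^7 Pa, τ_CB = 2.72×10^7 Pa; maximum is in CB.
τ_max = T_CB·r/J = 1741·0.0344/2.20×10^-6 = 2.722×10^7 Pa.

3950 psi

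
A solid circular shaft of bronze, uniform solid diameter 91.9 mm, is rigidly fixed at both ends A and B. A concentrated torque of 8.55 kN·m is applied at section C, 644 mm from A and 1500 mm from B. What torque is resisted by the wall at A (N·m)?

5980 N·m

With uniform GJ and both ends fixed, compatibility θ_AC = θ_CB gives T_A·a = T_B·b, together with T_A + T_B = T₀.
T_A = T₀·b/(a+b) = 8550·1500/2144 = 5982 N·m; T_B = 2568 N·m.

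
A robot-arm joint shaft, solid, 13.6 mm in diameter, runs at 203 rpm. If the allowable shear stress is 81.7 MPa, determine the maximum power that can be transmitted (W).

J = πd⁴/32 = π(0.0136)⁴/32 = 3.359×10^-9 m⁴.
T_max = τ_allow·J/r = 8.17×10^7 × 3.359×10^-9 / 0.00680 = 40.35 N·m.
ω = 2π·203/60 = 21.26 rad/s, so P_max = T_max·ω = 857.8 W.

858 W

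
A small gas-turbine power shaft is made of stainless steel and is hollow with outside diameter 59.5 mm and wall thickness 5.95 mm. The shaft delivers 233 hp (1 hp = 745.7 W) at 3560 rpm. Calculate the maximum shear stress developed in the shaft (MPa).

ω = 2π·3560/60 = 372.8 rad/s, so T = P/ω = 233×745.7 / 372.8 = 466.1 N·m.
J = π(d_o⁴ − d_i⁴)/32 = π(0.0595⁴ − 0.0476⁴)/32 = 7.265×10^-7 m⁴.
τ_max = T·r/J = 466.1 × 0.0297 / 7.265×10^-7 = 1.909×10^7 Pa.

19.1 MPa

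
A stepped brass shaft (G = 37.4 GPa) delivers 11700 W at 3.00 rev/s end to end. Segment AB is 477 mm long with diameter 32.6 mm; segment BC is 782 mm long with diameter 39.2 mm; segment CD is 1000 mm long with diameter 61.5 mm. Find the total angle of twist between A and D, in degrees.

7.98°

ω = 2π·3.00 = 18.85 rad/s, so T = P/ω = 11700 / 18.85 = 620.7 N·m.
J_AB = π(0.0326)⁴/32 = 1.11×10^-7 m⁴; J_BC = π(0.0392)⁴/32 = 2.32×10^-7 m⁴; J_CD = π(0.0615)⁴/32 = 1.40×10^-6 m⁴.
θ = (T/G)·Σ L_i/J_i = (620.7/37.4×10⁹)·(0.477/1.11×10^-7 + 0.782/2.32×10^-7 + 1.00/1.40×10^-6) = 0.1392 rad.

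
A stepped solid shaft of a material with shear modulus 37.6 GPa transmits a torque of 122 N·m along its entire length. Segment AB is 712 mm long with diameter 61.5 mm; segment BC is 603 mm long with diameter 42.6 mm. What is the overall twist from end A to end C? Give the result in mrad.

J_AB = π(0.0615)⁴/32 = 1.40×10^-6 m⁴; J_BC = π(0.0426)⁴/32 = 3.23×10^-7 m⁴.
θ = (T/G)·Σ L_i/J_i = (122.0/37.6×10⁹)·(0.712/1.40×10^-6 + 0.603/3.23×10^-7) = 7.696×10^-3 rad.

7.70 mrad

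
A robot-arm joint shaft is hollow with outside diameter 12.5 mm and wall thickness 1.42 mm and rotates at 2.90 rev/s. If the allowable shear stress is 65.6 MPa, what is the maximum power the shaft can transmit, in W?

J = π(d_o⁴ − d_i⁴)/32 = π(0.0125⁴ − 0.00966⁴)/32 = 1.542×10^-9 m⁴.
T_max = τ_allow·J/r = 6.56×10^7 × 1.542×10^-9 / 0.00625 = 16.18 N·m.
ω = 2π·2.90 = 18.22 rad/s, so P_max = T_max·ω = 294.9 W.

295 W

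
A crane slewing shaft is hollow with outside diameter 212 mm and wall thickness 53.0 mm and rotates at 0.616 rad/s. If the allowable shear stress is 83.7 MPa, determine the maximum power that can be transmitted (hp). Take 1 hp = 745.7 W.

J = π(d_o⁴ − d_i⁴)/32 = π(0.212⁴ − 0.106⁴)/32 = 1.859×10^-4 m⁴.
T_max = τ_allow·J/r = 8.37×10^7 × 1.859×10^-4 / 0.106 = 146800 N·m.
ω = 0.616 rad/s, so P_max = T_max·ω = 9.043×10^4 W.

121 hp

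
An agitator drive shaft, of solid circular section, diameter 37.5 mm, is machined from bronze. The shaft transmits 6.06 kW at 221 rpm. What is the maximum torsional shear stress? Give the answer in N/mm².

25.3 N/mm²

ω = 2π·221/60 = 23.14 rad/s, so T = P/ω = 6.06×10³ / 23.14 = 261.8 N·m.
J = πd⁴/32 = π(0.0375)⁴/32 = 1.941×10^-7 m⁴.
τ_max = T·r/J = 261.8 × 0.0187 / 1.941×10^-7 = 2.529×10^7 Pa.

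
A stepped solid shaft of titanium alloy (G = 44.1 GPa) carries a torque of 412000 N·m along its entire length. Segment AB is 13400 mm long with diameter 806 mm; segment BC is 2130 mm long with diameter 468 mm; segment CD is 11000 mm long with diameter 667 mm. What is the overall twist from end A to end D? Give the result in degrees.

J_AB = π(0.806)⁴/32 = 0.0414 m⁴; J_BC = π(0.468)⁴/32 = 4.71×10^-3 m⁴; J_CD = π(0.667)⁴/32 = 0.0194 m⁴.
θ = (T/G)·Σ L_i/J_i = (412000/44.1×10⁹)·(13.4/0.0414 + 2.13/4.71×10^-3 + 11.0/0.0194) = 0.01254 rad.

0.718°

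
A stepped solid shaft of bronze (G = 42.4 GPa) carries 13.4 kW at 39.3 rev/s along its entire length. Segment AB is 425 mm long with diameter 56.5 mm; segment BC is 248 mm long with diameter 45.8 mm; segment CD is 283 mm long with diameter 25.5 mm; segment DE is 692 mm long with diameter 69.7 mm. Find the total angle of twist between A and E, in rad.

ω = 2π·39.3 = 246.9 rad/s, so T = P/ω = 13.4×10³ / 246.9 = 54.27 N·m.
J_AB = π(0.0565)⁴/32 = 1.00×10^-6 m⁴; J_BC = π(0.0458)⁴/32 = 4.32×10^-7 m⁴; J_CD = π(0.0255)⁴/32 = 4.15×10^-8 m⁴; J_DE = π(0.0697)⁴/32 = 2.32×10^-6 m⁴.
θ = (T/G)·Σ L_i/J_i = (54.27/42.4×10⁹)·(0.425/1.00×10^-6 + 0.248/4.32×10^-7 + 0.283/4.15×10^-8 + 0.692/2.32×10^-6) = 0.01039 rad.

0.0104 rad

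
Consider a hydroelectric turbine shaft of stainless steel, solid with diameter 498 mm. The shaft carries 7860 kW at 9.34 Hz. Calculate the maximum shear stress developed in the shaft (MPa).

5.52 MPa

ω = 2π·9.34 = 58.68 rad/s, so T = P/ω = 7860×10³ / 58.68 = 133900 N·m.
J = πd⁴/32 = π(0.498)⁴/32 = 6.038×10^-3 m⁴.
τ_max = T·r/J = 133900 × 0.249 / 6.038×10^-3 = 5.523×10^6 Pa.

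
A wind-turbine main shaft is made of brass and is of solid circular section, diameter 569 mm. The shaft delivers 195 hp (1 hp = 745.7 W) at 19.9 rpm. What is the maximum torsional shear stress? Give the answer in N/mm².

1.93 N/mm²

ω = 2π·19.9/60 = 2.084 rad/s, so T = P/ω = 195×745.7 / 2.084 = 69780 N·m.
J = πd⁴/32 = π(0.569)⁴/32 = 0.01029 m⁴.
τ_max = T·r/J = 69780 × 0.284 / 0.01029 = 1.929×10^6 Pa.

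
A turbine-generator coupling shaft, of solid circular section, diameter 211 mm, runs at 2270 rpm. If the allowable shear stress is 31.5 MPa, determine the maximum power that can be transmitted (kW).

13800 kW

J = πd⁴/32 = π(0.211)⁴/32 = 1.946×10^-4 m⁴.
T_max = τ_allow·J/r = 3.15×10^7 × 1.946×10^-4 / 0.105 = 58100 N·m.
ω = 2π·2270/60 = 237.7 rad/s, so P_max = T_max·ω = 1.381×10^7 W.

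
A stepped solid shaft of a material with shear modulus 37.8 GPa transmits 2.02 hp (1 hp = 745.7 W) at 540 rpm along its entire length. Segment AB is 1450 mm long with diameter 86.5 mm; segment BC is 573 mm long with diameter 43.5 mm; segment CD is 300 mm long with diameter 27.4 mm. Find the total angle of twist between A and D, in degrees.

0.295°

ω = 2π·540/60 = 56.55 rad/s, so T = P/ω = 2.02×745.7 / 56.55 = 26.64 N·m.
J_AB = π(0.0865)⁴/32 = 5.50×10^-6 m⁴; J_BC = π(0.0435)⁴/32 = 3.52×10^-7 m⁴; J_CD = π(0.0274)⁴/32 = 5.53×10^-8 m⁴.
θ = (T/G)·Σ L_i/J_i = (26.64/37.8×10⁹)·(1.45/5.50×10^-6 + 0.573/3.52×10^-7 + 0.300/5.53×10^-8) = 5.155×10^-3 rad.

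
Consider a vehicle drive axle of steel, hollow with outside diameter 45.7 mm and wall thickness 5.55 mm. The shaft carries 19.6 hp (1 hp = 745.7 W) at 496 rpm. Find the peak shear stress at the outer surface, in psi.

3240 psi

ω = 2π·496/60 = 51.94 rad/s, so T = P/ω = 19.6×745.7 / 51.94 = 281.4 N·m.
J = π(d_o⁴ − d_i⁴)/32 = π(0.0457⁴ − 0.0346⁴)/32 = 2.875×10^-7 m⁴.
τ_max = T·r/J = 281.4 × 0.0229 / 2.875×10^-7 = 2.236×10^7 Pa.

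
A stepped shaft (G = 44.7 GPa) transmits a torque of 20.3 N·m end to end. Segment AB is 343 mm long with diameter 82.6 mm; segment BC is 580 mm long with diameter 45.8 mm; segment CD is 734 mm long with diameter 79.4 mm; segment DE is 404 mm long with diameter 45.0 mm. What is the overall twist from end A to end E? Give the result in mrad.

J_AB = π(0.0826)⁴/32 = 4.57×10^-6 m⁴; J_BC = π(0.0458)⁴/32 = 4.32×10^-7 m⁴; J_CD = π(0.0794)⁴/32 = 3.90×10^-6 m⁴; J_DE = π(0.0450)⁴/32 = 4.03×10^-7 m⁴.
θ = (T/G)·Σ L_i/J_i = (20.30/44.7×10⁹)·(0.343/4.57×10^-6 + 0.580/4.32×10^-7 + 0.734/3.90×10^-6 + 0.404/4.03×10^-7) = 1.185×10^-3 rad.

1.19 mrad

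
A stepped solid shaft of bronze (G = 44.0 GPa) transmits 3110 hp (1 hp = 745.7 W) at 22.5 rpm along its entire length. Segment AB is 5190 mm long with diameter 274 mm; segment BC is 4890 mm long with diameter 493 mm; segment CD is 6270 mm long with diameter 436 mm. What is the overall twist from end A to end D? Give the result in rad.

ω = 2π·22.5/60 = 2.356 rad/s, so T = P/ω = 3110×745.7 / 2.356 = 984300 N·m.
J_AB = π(0.274)⁴/32 = 5.53×10^-4 m⁴; J_BC = π(0.493)⁴/32 = 5.80×10^-3 m⁴; J_CD = π(0.436)⁴/32 = 3.55×10^-3 m⁴.
θ = (T/G)·Σ L_i/J_i = (984300/44.0×10⁹)·(5.19/5.53×10^-4 + 4.89/5.80×10^-3 + 6.27/3.55×10^-3) = 0.2682 rad.

0.268 rad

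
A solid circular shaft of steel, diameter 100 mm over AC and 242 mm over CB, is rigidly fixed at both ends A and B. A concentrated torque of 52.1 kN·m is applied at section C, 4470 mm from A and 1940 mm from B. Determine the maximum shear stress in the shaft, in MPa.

18.5 MPa

Compatibility: T_A·a/J_AC = T_B·b/J_CB with T_A + T_B = T₀.
J_AC = 9.82×10^-6 m⁴, J_CB = 3.37×10^-4 m⁴, so T_A = T₀·(J_AC/a)/((J_AC/a)+(J_CB/b)) = 651.0 N·m, T_B = 51450 N·m.
τ in each portion: τ_AC = 3.32×10^6 Pa, τ_CB = 1.85×10^7 Pa; maximum is in CB.
τ_max = T_CB·r/J = 51450·0.121/3.37×10^-4 = 1.849×10^7 Pa.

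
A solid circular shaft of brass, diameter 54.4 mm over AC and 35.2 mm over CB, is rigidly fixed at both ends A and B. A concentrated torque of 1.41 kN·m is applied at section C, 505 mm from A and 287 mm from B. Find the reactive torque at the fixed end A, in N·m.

Compatibility: T_A·a/J_AC = T_B·b/J_CB with T_A + T_B = T₀.
J_AC = 8.60×10^-7 m⁴, J_CB = 1.51×10^-7 m⁴, so T_A = T₀·(J_AC/a)/((J_AC/a)+(J_CB/b)) = 1078 N·m, T_B = 332.4 N·m.

1080 N·m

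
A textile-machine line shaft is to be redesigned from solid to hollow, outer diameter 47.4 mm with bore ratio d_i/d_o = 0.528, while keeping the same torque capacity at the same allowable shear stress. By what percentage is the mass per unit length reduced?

23.9 %

Equal τ_max and T ⇒ the solid shaft needs d_s³ = d_o³(1−k⁴), so d_s = 47.4·(1−0.528⁴)^(1/3) = 46.14 mm.
Area ratio A_h/A_s = d_o²(1−k²)/d_s² = (1−k²)/(1−k⁴)^(2/3) = 0.7612.
Mass saving = 1 − 0.7612 = 23.9 %.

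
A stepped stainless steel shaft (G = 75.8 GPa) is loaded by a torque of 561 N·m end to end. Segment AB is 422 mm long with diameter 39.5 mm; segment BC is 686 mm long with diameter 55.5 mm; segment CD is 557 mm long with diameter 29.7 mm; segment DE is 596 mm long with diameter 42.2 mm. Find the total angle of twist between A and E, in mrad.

J_AB = π(0.0395)⁴/32 = 2.39×10^-7 m⁴; J_BC = π(0.0555)⁴/32 = 9.31×10^-7 m⁴; J_CD = π(0.0297)⁴/32 = 7.64×10^-8 m⁴; J_DE = π(0.0422)⁴/32 = 3.11×10^-7 m⁴.
θ = (T/G)·Σ L_i/J_i = (561.0/75.8×10⁹)·(0.422/2.39×10^-7 + 0.686/9.31×10^-7 + 0.557/7.64×10^-8 + 0.596/3.11×10^-7) = 0.08665 rad.

86.7 mrad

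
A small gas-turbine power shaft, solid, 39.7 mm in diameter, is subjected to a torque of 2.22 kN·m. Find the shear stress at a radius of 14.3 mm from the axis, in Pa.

1.30e8 Pa

J = πd⁴/32 = π(0.0397)⁴/32 = 2.439×10^-7 m⁴.
Shear stress varies linearly with radius: τ = T·r/J = 2220 × 0.0143 / 2.439×10^-7 = 1.302×10^8 Pa.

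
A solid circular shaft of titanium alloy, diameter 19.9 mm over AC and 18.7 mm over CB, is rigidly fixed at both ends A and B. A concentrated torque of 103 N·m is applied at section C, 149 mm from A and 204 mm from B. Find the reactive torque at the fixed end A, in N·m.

65.6 N·m

Compatibility: T_A·a/J_AC = T_B·b/J_CB with T_A + T_B = T₀.
J_AC = 1.54×10^-8 m⁴, J_CB = 1.20×10^-8 m⁴, so T_A = T₀·(J_AC/a)/((J_AC/a)+(J_CB/b)) = 65.63 N·m, T_B = 37.37 N·m.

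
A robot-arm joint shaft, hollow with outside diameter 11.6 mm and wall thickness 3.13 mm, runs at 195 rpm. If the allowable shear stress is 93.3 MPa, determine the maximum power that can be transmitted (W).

J = π(d_o⁴ − d_i⁴)/32 = π(0.0116⁴ − 0.00534⁴)/32 = 1.698×10^-9 m⁴.
T_max = τ_allow·J/r = 9.33×10^7 × 1.698×10^-9 / 0.00580 = 27.31 N·m.
ω = 2π·195/60 = 20.42 rad/s, so P_max = T_max·ω = 557.7 W.

558 W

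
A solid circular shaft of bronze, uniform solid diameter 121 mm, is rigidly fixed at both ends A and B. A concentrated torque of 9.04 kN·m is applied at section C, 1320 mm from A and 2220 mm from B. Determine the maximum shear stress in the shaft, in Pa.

1.63e7 Pa

With uniform GJ and both ends fixed, compatibility θ_AC = θ_CB gives T_A·a = T_B·b, together with T_A + T_B = T₀.
T_A = T₀·b/(a+b) = 9040·2220/3540 = 5669 N·m; T_B = 3371 N·m.
τ in each portion: τ_AC = 1.63×10^7 Pa, τ_CB = 9.69×10^6 Pa; maximum is in AC.
τ_max = T_AC·r/J = 5669·0.0605/2.10×10^-5 = 1.630×10^7 Pa.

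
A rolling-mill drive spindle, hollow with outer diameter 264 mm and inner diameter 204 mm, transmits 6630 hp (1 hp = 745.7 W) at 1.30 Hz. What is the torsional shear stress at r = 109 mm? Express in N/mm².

ω = 2π·1.30 = 8.168 rad/s, so T = P/ω = 6630×745.7 / 8.168 = 605300 N·m.
J = π(d_o⁴ − d_i⁴)/32 = π(0.264⁴ − 0.204⁴)/32 = 3.069×10^-4 m⁴.
Shear stress varies linearly with radius: τ = T·r/J = 605300 × 0.109 / 3.069×10^-4 = 2.150×10^8 Pa.

215 N/mm²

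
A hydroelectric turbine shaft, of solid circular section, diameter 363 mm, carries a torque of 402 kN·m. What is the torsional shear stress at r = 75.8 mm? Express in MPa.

17.9 MPa

J = πd⁴/32 = π(0.363)⁴/32 = 1.705×10^-3 m⁴.
Shear stress varies linearly with radius: τ = T·r/J = 402000 × 0.0758 / 1.705×10^-3 = 1.788×10^7 Pa.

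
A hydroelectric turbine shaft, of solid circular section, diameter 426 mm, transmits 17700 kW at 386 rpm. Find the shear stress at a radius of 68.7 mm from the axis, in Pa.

ω = 2π·386/60 = 40.42 rad/s, so T = P/ω = 17700×10³ / 40.42 = 437900 N·m.
J = πd⁴/32 = π(0.426)⁴/32 = 3.233×10^-3 m⁴.
Shear stress varies linearly with radius: τ = T·r/J = 437900 × 0.0687 / 3.233×10^-3 = 9.304×10^6 Pa.

9.30e6 Pa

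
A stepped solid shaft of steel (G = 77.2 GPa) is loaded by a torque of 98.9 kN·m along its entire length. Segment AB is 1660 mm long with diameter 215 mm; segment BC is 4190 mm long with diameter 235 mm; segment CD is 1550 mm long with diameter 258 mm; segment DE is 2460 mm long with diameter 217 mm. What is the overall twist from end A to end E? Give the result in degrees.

2.70°

J_AB = π(0.215)⁴/32 = 2.10×10^-4 m⁴; J_BC = π(0.235)⁴/32 = 2.99×10^-4 m⁴; J_CD = π(0.258)⁴/32 = 4.35×10^-4 m⁴; J_DE = π(0.217)⁴/32 = 2.18×10^-4 m⁴.
θ = (T/G)·Σ L_i/J_i = (98900/77.2×10⁹)·(1.66/2.10×10^-4 + 4.19/2.99×10^-4 + 1.55/4.35×10^-4 + 2.46/2.18×10^-4) = 0.04711 rad.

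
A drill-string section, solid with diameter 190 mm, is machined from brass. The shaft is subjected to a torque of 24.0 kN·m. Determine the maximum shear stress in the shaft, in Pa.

J = πd⁴/32 = π(0.190)⁴/32 = 1.279×10^-4 m⁴.
τ_max = T·r/J = 24000 × 0.0950 / 1.279×10^-4 = 1.782×10^7 Pa.

1.78e7 Pa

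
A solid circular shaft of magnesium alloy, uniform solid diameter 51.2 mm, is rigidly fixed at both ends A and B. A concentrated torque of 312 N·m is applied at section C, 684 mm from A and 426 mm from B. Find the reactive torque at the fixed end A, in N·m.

120 N·m

With uniform GJ and both ends fixed, compatibility θ_AC = θ_CB gives T_A·a = T_B·b, together with T_A + T_B = T₀.
T_A = T₀·b/(a+b) = 312.0·426/1110 = 119.7 N·m; T_B = 192.3 N·m.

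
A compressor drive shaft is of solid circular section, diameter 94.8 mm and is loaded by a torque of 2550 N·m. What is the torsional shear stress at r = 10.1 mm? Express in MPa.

3.25 MPa

J = πd⁴/32 = π(0.0948)⁴/32 = 7.929×10^-6 m⁴.
Shear stress varies linearly with radius: τ = T·r/J = 2550 × 0.0101 / 7.929×10^-6 = 3.248×10^6 Pa.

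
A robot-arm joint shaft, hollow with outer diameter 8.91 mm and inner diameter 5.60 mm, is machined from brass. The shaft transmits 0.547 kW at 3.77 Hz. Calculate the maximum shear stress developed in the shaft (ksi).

28.6 ksi

ω = 2π·3.77 = 23.69 rad/s, so T = P/ω = 0.547×10³ / 23.69 = 23.09 N·m.
J = π(d_o⁴ − d_i⁴)/32 = π(0.00891⁴ − 0.00560⁴)/32 = 5.222×10^-10 m⁴.
τ_max = T·r/J = 23.09 × 0.00445 / 5.222×10^-10 = 1.970×10^8 Pa.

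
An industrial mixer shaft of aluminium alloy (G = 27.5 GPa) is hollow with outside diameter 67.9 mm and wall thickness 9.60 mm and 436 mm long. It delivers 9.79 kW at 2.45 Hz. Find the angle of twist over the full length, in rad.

ω = 2π·2.45 = 15.39 rad/s, so T = P/ω = 9.79×10³ / 15.39 = 636.0 N·m.
J = π(d_o⁴ − d_i⁴)/32 = π(0.0679⁴ − 0.0487⁴)/32 = 1.535×10^-6 m⁴.
θ = T·L/(G·J) = 636.0 × 0.436 / (27.5×10⁹ × 1.535×10^-6) = 6.571×10^-3 rad.

0.00657 rad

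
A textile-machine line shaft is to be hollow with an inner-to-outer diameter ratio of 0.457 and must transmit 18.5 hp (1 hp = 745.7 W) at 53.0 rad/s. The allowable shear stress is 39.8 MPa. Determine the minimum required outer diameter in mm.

32.7 mm

ω = 53.0 rad/s, so T = P/ω = 18.5×745.7 / 53.00 = 260.3 N·m.
For a hollow shaft with d_i/d_o = 0.457: τ_max = 16T/(π d_o³ (1−k⁴)), so d_o = [16T/(π τ_allow (1−k⁴))]^(1/3) = [16·260.3/(π·3.98×10^7·0.9564)]^(1/3) = 0.03266 m.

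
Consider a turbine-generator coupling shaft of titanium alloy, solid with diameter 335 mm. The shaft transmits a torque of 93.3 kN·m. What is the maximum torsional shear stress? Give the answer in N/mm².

J = πd⁴/32 = π(0.335)⁴/32 = 1.236×10^-3 m⁴.
τ_max = T·r/J = 93300 × 0.168 / 1.236×10^-3 = 1.264×10^7 Pa.

12.6 N/mm²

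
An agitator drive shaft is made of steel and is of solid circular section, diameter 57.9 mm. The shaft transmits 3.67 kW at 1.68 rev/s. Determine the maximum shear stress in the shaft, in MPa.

9.12 MPa

ω = 2π·1.68 = 10.56 rad/s, so T = P/ω = 3.67×10³ / 10.56 = 347.7 N·m.
J = πd⁴/32 = π(0.0579)⁴/32 = 1.103×10^-6 m⁴.
τ_max = T·r/J = 347.7 × 0.0290 / 1.103×10^-6 = 9.122×10^6 Pa.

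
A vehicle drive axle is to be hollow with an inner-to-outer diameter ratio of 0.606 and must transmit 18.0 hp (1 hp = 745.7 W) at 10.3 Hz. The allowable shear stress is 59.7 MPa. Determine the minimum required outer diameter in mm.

ω = 2π·10.3 = 64.72 rad/s, so T = P/ω = 18.0×745.7 / 64.72 = 207.4 N·m.
For a hollow shaft with d_i/d_o = 0.606: τ_max = 16T/(π d_o³ (1−k⁴)), so d_o = [16T/(π τ_allow (1−k⁴))]^(1/3) = [16·207.4/(π·5.97×10^7·0.8651)]^(1/3) = 0.02735 m.

27.3 mm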